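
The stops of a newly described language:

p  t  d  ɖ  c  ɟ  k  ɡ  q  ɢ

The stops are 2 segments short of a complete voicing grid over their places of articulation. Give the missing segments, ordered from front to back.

/b/, /ʈ/

Voiceless: /p/ (bilabial), /t/ (alveolar), /c/ (palatal), /k/ (velar), /q/ (uvular).
Voiced: /d/ (alveolar), /ɖ/ (retroflex), /ɟ/ (palatal), /ɡ/ (velar), /ɢ/ (uvular).
Gaps, from front to back: bilabial lacks voiced (/b/); retroflex lacks voiceless (/ʈ/).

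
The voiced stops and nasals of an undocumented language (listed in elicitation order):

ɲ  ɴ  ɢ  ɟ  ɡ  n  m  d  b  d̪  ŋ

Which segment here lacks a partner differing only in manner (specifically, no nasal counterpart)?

Bilabial: /b/ ~ /m/
Alveolar: /d/ ~ /n/
Palatal: /ɟ/ ~ /ɲ/
Velar: /ɡ/ ~ /ŋ/
Uvular: /ɢ/ ~ /ɴ/
Dental: only /d̪/ (oral stop); no nasal partner.
So /d̪/ is the unpaired segment.

/d̪/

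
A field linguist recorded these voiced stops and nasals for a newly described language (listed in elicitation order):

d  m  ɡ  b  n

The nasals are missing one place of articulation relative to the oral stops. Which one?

velar

Oral stop: /b/ (bilabial), /d/ (alveolar), /ɡ/ (velar).
Nasal: /m/ (bilabial), /n/ (alveolar).
Every place of articulation has a nasal member except velar, where /ŋ/ would be expected.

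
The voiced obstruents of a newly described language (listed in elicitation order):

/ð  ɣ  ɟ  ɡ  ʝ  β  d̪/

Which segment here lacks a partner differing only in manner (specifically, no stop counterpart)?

Dental: /d̪/ ~ /ð/
Palatal: /ɟ/ ~ /ʝ/
Velar: /ɡ/ ~ /ɣ/
Bilabial: only /β/ (fricative); no stop partner.
So /β/ is the unpaired segment.

/β/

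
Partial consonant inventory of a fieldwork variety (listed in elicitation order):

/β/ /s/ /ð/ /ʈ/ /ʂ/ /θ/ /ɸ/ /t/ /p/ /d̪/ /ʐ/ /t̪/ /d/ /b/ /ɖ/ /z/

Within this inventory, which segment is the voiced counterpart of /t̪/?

/t̪/ is a voiceless dental stop.
The voiced counterpart is a voiced dental stop — in this inventory, /d̪/.

/d̪/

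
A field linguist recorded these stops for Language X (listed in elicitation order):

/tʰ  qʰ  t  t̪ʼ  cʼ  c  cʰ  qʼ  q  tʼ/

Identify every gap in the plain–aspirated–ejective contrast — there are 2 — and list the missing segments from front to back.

Plain: /t/ (alveolar), /c/ (palatal), /q/ (uvular).
Aspirated: /tʰ/ (alveolar), /cʰ/ (palatal), /qʰ/ (uvular).
Ejective: /t̪ʼ/ (dental), /tʼ/ (alveolar), /cʼ/ (palatal), /qʼ/ (uvular).
Gaps, from front to back: dental lacks plain (/t̪/); dental lacks aspirated (/t̪ʰ/).

/t̪/, /t̪ʰ/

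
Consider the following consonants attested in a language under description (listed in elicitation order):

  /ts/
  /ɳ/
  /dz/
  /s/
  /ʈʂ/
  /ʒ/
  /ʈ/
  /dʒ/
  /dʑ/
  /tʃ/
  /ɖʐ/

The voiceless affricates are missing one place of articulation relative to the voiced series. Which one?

place of articulation  voiceless  voiced  
alveolar          ts        dz      
postalveolar      tʃ        dʒ      
retroflex         ʈʂ        ɖʐ      
alveolo-palatal   —         dʑ      
Every place of articulation has a voiceless member except alveolo-palatal, where /tɕ/ would be expected.

alveolo-palatal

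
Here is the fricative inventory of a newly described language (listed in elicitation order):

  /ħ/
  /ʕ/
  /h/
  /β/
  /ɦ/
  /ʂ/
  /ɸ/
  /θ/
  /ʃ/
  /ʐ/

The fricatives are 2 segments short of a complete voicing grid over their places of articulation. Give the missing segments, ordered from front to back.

/ð/, /ʒ/

Voiceless: /ɸ/ (bilabial), /θ/ (dental), /ʃ/ (postalveolar), /ʂ/ (retroflex), /ħ/ (pharyngeal), /h/ (glottal).
Voiced: /β/ (bilabial), /ʐ/ (retroflex), /ʕ/ (pharyngeal), /ɦ/ (glottal).
Gaps, from front to back: dental lacks voiced (/ð/); postalveolar lacks voiced (/ʒ/).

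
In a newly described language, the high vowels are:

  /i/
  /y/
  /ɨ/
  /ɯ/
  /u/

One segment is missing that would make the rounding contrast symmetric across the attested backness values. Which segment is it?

backness          unrounded  rounded 
front             i         y       
central           ɨ         —       
back              ɯ         u       
The central row has no rounded member, so the gap is the central rounded vowel /ʉ/.

/ʉ/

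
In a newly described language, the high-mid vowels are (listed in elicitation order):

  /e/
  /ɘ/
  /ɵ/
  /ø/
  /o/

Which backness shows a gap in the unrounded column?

back

backness          unrounded  rounded 
front             e         ø       
central           ɘ         ɵ       
back              —         o       
Every backness has an unrounded member except back, where /ɤ/ would be expected.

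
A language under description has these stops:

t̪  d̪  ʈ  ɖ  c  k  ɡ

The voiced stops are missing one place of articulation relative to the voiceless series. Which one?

dental: voiceless /t̪/, voiced /d̪/.
retroflex: voiceless /ʈ/, voiced /ɖ/.
palatal: voiceless /c/, voiced —.
velar: voiceless /k/, voiced /ɡ/.
Every place of articulation has a voiced member except palatal, where /ɟ/ would be expected.

palatal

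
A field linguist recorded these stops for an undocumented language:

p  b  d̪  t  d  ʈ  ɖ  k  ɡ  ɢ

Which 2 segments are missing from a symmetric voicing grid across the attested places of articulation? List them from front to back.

Voiceless: /p/ (bilabial), /t/ (alveolar), /ʈ/ (retroflex), /k/ (velar).
Voiced: /b/ (bilabial), /d̪/ (dental), /d/ (alveolar), /ɖ/ (retroflex), /ɡ/ (velar), /ɢ/ (uvular).
Gaps, from front to back: dental lacks voiceless (/t̪/); uvular lacks voiceless (/q/).

/t̪/, /q/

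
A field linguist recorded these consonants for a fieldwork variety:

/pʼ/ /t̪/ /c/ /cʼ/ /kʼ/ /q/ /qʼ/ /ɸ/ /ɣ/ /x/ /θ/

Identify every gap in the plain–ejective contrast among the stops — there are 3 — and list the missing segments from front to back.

Plain: /t̪/ (dental), /c/ (palatal), /q/ (uvular).
Ejective: /pʼ/ (bilabial), /cʼ/ (palatal), /kʼ/ (velar), /qʼ/ (uvular).
Gaps, from front to back: bilabial lacks plain (/p/); dental lacks ejective (/t̪ʼ/); velar lacks plain (/k/).

/p/, /t̪ʼ/, /k/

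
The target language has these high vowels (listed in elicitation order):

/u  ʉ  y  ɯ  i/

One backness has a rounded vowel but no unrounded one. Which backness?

central

Unrounded: /i/ (front), /ɯ/ (back).
Rounded: /y/ (front), /ʉ/ (central), /u/ (back).
Every backness has an unrounded member except central, where /ɨ/ would be expected.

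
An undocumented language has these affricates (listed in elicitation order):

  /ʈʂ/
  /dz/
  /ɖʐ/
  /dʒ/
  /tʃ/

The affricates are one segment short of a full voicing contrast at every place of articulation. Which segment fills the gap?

/ts/

alveolar: voiceless —, voiced /dz/.
postalveolar: voiceless /tʃ/, voiced /dʒ/.
retroflex: voiceless /ʈʂ/, voiced /ɖʐ/.
The alveolar row has no voiceless member, so the gap is the voiceless alveolar affricate /ts/.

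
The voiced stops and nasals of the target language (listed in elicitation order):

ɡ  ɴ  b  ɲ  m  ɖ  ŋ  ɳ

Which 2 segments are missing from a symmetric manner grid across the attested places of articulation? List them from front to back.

place of articulation  oral stop  nasal   
bilabial          b         m       
retroflex         ɖ         ɳ       
palatal           —         ɲ       
velar             ɡ         ŋ       
uvular            —         ɴ       
Gaps, from front to back: palatal lacks oral stop (/ɟ/); uvular lacks oral stop (/ɢ/).

/ɟ/, /ɢ/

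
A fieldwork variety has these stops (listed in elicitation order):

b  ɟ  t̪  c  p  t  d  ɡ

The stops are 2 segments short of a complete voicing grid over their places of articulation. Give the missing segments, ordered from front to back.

/d̪/, /k/

Voiceless: /p/ (bilabial), /t̪/ (dental), /t/ (alveolar), /c/ (palatal).
Voiced: /b/ (bilabial), /d/ (alveolar), /ɟ/ (palatal), /ɡ/ (velar).
Gaps, from front to back: dental lacks voiced (/d̪/); velar lacks voiceless (/k/).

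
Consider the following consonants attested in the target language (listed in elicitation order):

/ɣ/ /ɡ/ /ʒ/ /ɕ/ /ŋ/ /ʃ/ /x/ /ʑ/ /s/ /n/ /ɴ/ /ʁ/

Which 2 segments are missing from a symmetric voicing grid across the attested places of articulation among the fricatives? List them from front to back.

Voiceless: /s/ (alveolar), /ʃ/ (postalveolar), /ɕ/ (alveolo-palatal), /x/ (velar).
Voiced: /ʒ/ (postalveolar), /ʑ/ (alveolo-palatal), /ɣ/ (velar), /ʁ/ (uvular).
Gaps, from front to back: alveolar lacks voiced (/z/); uvular lacks voiceless (/χ/).

/z/, /χ/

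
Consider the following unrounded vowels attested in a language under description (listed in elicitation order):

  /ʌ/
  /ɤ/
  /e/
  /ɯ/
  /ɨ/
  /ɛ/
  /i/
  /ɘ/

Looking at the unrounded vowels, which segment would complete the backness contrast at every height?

height            front     central   back    
high              i         ɨ         ɯ       
high-mid          e         ɘ         ɤ       
low-mid           ɛ         —         ʌ       
The low-mid row has no central member, so the gap is the low-mid central unrounded vowel /ɜ/.

/ɜ/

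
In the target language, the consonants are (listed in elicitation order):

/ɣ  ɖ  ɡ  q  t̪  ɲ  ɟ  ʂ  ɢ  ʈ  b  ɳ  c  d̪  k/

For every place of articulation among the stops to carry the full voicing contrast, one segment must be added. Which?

/p/

place of articulation  voiceless  voiced  
bilabial          —         b       
dental            t̪        d̪      
retroflex         ʈ         ɖ       
palatal           c         ɟ       
velar             k         ɡ       
uvular            q         ɢ       
The bilabial row has no voiceless member, so the gap is the voiceless bilabial stop /p/.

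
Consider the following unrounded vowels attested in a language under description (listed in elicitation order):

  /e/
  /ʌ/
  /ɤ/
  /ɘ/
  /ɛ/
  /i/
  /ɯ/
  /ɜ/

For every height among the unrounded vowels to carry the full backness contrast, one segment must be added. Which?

height            front     central   back    
high              i         —         ɯ       
high-mid          e         ɘ         ɤ       
low-mid           ɛ         ɜ         ʌ       
The high row has no central member, so the gap is the high central unrounded vowel /ɨ/.

/ɨ/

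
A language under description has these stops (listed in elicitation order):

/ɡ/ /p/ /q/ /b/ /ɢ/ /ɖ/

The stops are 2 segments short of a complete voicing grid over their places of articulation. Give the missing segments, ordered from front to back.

/ʈ/, /k/

place of articulation  voiceless  voiced  
bilabial          p         b       
retroflex         —         ɖ       
velar             —         ɡ       
uvular            q         ɢ       
Gaps, from front to back: retroflex lacks voiceless (/ʈ/); velar lacks voiceless (/k/).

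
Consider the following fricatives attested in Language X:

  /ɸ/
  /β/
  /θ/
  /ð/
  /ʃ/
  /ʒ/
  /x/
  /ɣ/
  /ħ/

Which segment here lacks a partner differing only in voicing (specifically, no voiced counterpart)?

Bilabial: /ɸ/ ~ /β/
Dental: /θ/ ~ /ð/
Postalveolar: /ʃ/ ~ /ʒ/
Velar: /x/ ~ /ɣ/
Pharyngeal: only /ħ/ (voiceless); no voiced partner.
So /ħ/ is the unpaired segment.

/ħ/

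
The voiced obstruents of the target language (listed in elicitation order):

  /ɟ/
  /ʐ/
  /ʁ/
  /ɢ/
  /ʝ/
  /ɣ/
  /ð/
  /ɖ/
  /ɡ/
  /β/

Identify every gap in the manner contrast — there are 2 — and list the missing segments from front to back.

bilabial: stop —, fricative /β/.
dental: stop —, fricative /ð/.
retroflex: stop /ɖ/, fricative /ʐ/.
palatal: stop /ɟ/, fricative /ʝ/.
velar: stop /ɡ/, fricative /ɣ/.
uvular: stop /ɢ/, fricative /ʁ/.
Gaps, from front to back: bilabial lacks stop (/b/); dental lacks stop (/d̪/).

/b/, /d̪/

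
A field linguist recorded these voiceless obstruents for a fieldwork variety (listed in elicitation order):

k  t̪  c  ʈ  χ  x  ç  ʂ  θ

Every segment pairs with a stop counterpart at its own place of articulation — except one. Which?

/χ/

Dental: /t̪/ ~ /θ/
Retroflex: /ʈ/ ~ /ʂ/
Palatal: /c/ ~ /ç/
Velar: /k/ ~ /x/
Uvular: only /χ/ (fricative); no stop partner.
So /χ/ is the unpaired segment.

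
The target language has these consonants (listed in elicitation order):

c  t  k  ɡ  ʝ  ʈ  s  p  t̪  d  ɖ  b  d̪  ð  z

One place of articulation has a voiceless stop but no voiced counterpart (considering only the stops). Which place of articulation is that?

palatal

place of articulation  voiceless  voiced  
bilabial          p         b       
dental            t̪        d̪      
alveolar          t         d       
retroflex         ʈ         ɖ       
palatal           c         —       
velar             k         ɡ       
Every place of articulation has a voiced member except palatal, where /ɟ/ would be expected.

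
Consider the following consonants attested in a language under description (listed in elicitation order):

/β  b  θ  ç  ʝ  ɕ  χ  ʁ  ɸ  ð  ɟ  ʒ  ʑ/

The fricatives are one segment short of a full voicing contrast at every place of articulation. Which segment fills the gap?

place of articulation  voiceless  voiced  
bilabial          ɸ         β       
dental            θ         ð       
postalveolar      —         ʒ       
alveolo-palatal   ɕ         ʑ       
palatal           ç         ʝ       
uvular            χ         ʁ       
The postalveolar row has no voiceless member, so the gap is the voiceless postalveolar fricative /ʃ/.

/ʃ/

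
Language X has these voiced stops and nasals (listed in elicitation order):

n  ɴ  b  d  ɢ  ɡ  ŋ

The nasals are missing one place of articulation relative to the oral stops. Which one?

Oral stop: /b/ (bilabial), /d/ (alveolar), /ɡ/ (velar), /ɢ/ (uvular).
Nasal: /n/ (alveolar), /ŋ/ (velar), /ɴ/ (uvular).
Every place of articulation has a nasal member except bilabial, where /m/ would be expected.

bilabial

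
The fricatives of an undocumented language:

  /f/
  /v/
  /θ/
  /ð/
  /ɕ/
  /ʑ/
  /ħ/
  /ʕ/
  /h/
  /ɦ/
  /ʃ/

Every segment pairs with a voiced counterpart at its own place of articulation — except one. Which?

/ʃ/

Labiodental: /f/ ~ /v/
Dental: /θ/ ~ /ð/
Alveolo-palatal: /ɕ/ ~ /ʑ/
Pharyngeal: /ħ/ ~ /ʕ/
Glottal: /h/ ~ /ɦ/
Postalveolar: only /ʃ/ (voiceless); no voiced partner.
So /ʃ/ is the unpaired segment.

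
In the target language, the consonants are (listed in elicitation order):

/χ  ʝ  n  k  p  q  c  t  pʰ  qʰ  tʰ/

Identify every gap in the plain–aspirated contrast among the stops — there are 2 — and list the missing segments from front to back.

Plain: /p/ (bilabial), /t/ (alveolar), /c/ (palatal), /k/ (velar), /q/ (uvular).
Aspirated: /pʰ/ (bilabial), /tʰ/ (alveolar), /qʰ/ (uvular).
Gaps, from front to back: palatal lacks aspirated (/cʰ/); velar lacks aspirated (/kʰ/).

/cʰ/, /kʰ/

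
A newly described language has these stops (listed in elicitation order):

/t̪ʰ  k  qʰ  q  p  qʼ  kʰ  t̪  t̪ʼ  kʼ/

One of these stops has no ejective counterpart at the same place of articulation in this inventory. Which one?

/p/

Dental: /t̪/ ~ /t̪ʰ/ ~ /t̪ʼ/
Velar: /k/ ~ /kʰ/ ~ /kʼ/
Uvular: /q/ ~ /qʰ/ ~ /qʼ/
Bilabial: only /p/ (plain); no ejective partner.
So /p/ is the unpaired segment.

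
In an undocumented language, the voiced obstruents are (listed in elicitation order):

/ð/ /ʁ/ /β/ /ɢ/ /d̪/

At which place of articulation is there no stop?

Stop: /d̪/ (dental), /ɢ/ (uvular).
Fricative: /β/ (bilabial), /ð/ (dental), /ʁ/ (uvular).
Every place of articulation has a stop member except bilabial, where /b/ would be expected.

bilabial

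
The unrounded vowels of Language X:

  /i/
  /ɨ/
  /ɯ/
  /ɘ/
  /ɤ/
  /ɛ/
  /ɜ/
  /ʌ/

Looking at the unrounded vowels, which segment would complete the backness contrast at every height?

high: front /i/, central /ɨ/, back /ɯ/.
high-mid: front —, central /ɘ/, back /ɤ/.
low-mid: front /ɛ/, central /ɜ/, back /ʌ/.
The high-mid row has no front member, so the gap is the high-mid front unrounded vowel /e/.

/e/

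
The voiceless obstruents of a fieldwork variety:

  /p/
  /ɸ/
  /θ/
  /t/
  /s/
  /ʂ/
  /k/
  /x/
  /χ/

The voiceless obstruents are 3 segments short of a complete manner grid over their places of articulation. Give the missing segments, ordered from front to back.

/t̪/, /ʈ/, /q/

Stop: /p/ (bilabial), /t/ (alveolar), /k/ (velar).
Fricative: /ɸ/ (bilabial), /θ/ (dental), /s/ (alveolar), /ʂ/ (retroflex), /x/ (velar), /χ/ (uvular).
Gaps, from front to back: dental lacks stop (/t̪/); retroflex lacks stop (/ʈ/); uvular lacks stop (/q/).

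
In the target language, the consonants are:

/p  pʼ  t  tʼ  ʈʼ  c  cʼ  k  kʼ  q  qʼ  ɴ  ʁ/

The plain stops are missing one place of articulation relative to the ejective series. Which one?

place of articulation  plain     ejective
bilabial          p         pʼ      
alveolar          t         tʼ      
retroflex         —         ʈʼ      
palatal           c         cʼ      
velar             k         kʼ      
uvular            q         qʼ      
Every place of articulation has a plain member except retroflex, where /ʈ/ would be expected.

retroflex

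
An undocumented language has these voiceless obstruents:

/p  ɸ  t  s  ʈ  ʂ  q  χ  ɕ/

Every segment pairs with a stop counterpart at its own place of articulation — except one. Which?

Bilabial: /p/ ~ /ɸ/
Alveolar: /t/ ~ /s/
Retroflex: /ʈ/ ~ /ʂ/
Uvular: /q/ ~ /χ/
Alveolo-palatal: only /ɕ/ (fricative); no stop partner.
So /ɕ/ is the unpaired segment.

/ɕ/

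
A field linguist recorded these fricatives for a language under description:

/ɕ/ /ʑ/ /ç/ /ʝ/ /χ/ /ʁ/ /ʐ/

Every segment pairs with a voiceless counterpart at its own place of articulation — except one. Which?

Alveolo-palatal: /ɕ/ ~ /ʑ/
Palatal: /ç/ ~ /ʝ/
Uvular: /χ/ ~ /ʁ/
Retroflex: only /ʐ/ (voiced); no voiceless partner.
So /ʐ/ is the unpaired segment.

/ʐ/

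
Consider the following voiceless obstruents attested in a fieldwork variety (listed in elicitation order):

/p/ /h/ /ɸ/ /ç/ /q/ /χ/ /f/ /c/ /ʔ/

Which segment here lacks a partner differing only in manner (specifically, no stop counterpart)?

Bilabial: /p/ ~ /ɸ/
Palatal: /c/ ~ /ç/
Uvular: /q/ ~ /χ/
Glottal: /ʔ/ ~ /h/
Labiodental: only /f/ (fricative); no stop partner.
So /f/ is the unpaired segment.

/f/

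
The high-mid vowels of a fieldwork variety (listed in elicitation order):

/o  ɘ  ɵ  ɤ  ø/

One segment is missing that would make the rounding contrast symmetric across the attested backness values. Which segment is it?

/e/

Unrounded: /ɘ/ (central), /ɤ/ (back).
Rounded: /ø/ (front), /ɵ/ (central), /o/ (back).
The front row has no unrounded member, so the gap is the front unrounded vowel /e/.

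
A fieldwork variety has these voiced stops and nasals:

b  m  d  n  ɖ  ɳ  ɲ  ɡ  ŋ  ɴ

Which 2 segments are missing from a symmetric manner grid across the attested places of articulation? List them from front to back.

/ɟ/, /ɢ/

Oral stop: /b/ (bilabial), /d/ (alveolar), /ɖ/ (retroflex), /ɡ/ (velar).
Nasal: /m/ (bilabial), /n/ (alveolar), /ɳ/ (retroflex), /ɲ/ (palatal), /ŋ/ (velar), /ɴ/ (uvular).
Gaps, from front to back: palatal lacks oral stop (/ɟ/); uvular lacks oral stop (/ɢ/).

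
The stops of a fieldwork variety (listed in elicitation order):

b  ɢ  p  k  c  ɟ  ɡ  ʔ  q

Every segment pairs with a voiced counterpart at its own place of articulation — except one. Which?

Bilabial: /p/ ~ /b/
Palatal: /c/ ~ /ɟ/
Velar: /k/ ~ /ɡ/
Uvular: /q/ ~ /ɢ/
Glottal: only /ʔ/ (voiceless); no voiced partner.
So /ʔ/ is the unpaired segment.

/ʔ/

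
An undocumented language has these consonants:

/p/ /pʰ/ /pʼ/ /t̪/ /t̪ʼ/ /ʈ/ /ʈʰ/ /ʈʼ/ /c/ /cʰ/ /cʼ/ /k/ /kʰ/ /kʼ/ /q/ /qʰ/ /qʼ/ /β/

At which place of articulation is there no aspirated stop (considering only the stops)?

dental

bilabial: plain /p/, aspirated /pʰ/, ejective /pʼ/.
dental: plain /t̪/, aspirated —, ejective /t̪ʼ/.
retroflex: plain /ʈ/, aspirated /ʈʰ/, ejective /ʈʼ/.
palatal: plain /c/, aspirated /cʰ/, ejective /cʼ/.
velar: plain /k/, aspirated /kʰ/, ejective /kʼ/.
uvular: plain /q/, aspirated /qʰ/, ejective /qʼ/.
Every place of articulation has an aspirated member except dental, where /t̪ʰ/ would be expected.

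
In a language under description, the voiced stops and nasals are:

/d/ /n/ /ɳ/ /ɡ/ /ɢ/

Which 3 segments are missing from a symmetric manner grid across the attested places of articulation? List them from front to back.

alveolar: oral stop /d/, nasal /n/.
retroflex: oral stop —, nasal /ɳ/.
velar: oral stop /ɡ/, nasal —.
uvular: oral stop /ɢ/, nasal —.
Gaps, from front to back: retroflex lacks oral stop (/ɖ/); velar lacks nasal (/ŋ/); uvular lacks nasal (/ɴ/).

/ɖ/, /ŋ/, /ɴ/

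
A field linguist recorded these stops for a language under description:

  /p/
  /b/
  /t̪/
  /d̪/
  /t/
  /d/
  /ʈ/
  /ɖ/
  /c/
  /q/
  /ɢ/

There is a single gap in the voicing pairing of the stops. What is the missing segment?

/ɟ/

Voiceless: /p/ (bilabial), /t̪/ (dental), /t/ (alveolar), /ʈ/ (retroflex), /c/ (palatal), /q/ (uvular).
Voiced: /b/ (bilabial), /d̪/ (dental), /d/ (alveolar), /ɖ/ (retroflex), /ɢ/ (uvular).
The palatal row has no voiced member, so the gap is the voiced palatal stop /ɟ/.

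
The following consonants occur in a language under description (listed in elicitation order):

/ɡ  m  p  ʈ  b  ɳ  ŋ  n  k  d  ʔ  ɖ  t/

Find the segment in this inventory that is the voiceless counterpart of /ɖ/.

/ɖ/ is a voiced retroflex stop.
The voiceless counterpart is a voiceless retroflex stop — in this inventory, /ʈ/.

/ʈ/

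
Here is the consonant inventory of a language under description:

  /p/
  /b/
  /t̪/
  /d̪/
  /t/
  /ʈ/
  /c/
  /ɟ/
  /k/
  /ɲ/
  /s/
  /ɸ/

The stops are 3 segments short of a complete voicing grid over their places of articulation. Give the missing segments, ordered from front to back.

/d/, /ɖ/, /ɡ/

bilabial: voiceless /p/, voiced /b/.
dental: voiceless /t̪/, voiced /d̪/.
alveolar: voiceless /t/, voiced —.
retroflex: voiceless /ʈ/, voiced —.
palatal: voiceless /c/, voiced /ɟ/.
velar: voiceless /k/, voiced —.
Gaps, from front to back: alveolar lacks voiced (/d/); retroflex lacks voiced (/ɖ/); velar lacks voiced (/ɡ/).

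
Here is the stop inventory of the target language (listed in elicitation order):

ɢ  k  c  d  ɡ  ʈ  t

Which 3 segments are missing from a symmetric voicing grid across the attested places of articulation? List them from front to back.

/ɖ/, /ɟ/, /q/

Voiceless: /t/ (alveolar), /ʈ/ (retroflex), /c/ (palatal), /k/ (velar).
Voiced: /d/ (alveolar), /ɡ/ (velar), /ɢ/ (uvular).
Gaps, from front to back: retroflex lacks voiced (/ɖ/); palatal lacks voiced (/ɟ/); uvular lacks voiceless (/q/).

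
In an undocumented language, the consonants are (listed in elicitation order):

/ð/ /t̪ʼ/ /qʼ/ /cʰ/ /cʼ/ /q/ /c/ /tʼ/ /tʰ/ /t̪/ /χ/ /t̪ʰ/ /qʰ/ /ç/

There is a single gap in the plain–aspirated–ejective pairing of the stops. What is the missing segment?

/t/

place of articulation  plain     aspirated  ejective
dental            t̪        t̪ʰ       t̪ʼ     
alveolar          —         tʰ        tʼ      
palatal           c         cʰ        cʼ      
uvular            q         qʰ        qʼ      
The alveolar row has no plain member, so the gap is the plain alveolar stop /t/.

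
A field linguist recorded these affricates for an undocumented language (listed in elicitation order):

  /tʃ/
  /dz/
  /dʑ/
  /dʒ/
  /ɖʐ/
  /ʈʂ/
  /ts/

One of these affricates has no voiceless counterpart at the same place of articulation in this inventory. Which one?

/dʑ/

Alveolar: /ts/ ~ /dz/
Postalveolar: /tʃ/ ~ /dʒ/
Retroflex: /ʈʂ/ ~ /ɖʐ/
Alveolo-palatal: only /dʑ/ (voiced); no voiceless partner.
So /dʑ/ is the unpaired segment.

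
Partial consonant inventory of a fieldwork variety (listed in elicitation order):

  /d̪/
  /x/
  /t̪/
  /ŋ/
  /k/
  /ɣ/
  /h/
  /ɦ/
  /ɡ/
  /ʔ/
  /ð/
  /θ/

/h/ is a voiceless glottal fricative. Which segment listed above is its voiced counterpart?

/ɦ/

The voiced counterpart is a voiced glottal fricative — in this inventory, /ɦ/.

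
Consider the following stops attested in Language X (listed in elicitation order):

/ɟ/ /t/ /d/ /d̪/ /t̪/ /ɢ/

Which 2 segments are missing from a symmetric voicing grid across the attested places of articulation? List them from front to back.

dental: voiceless /t̪/, voiced /d̪/.
alveolar: voiceless /t/, voiced /d/.
palatal: voiceless —, voiced /ɟ/.
uvular: voiceless —, voiced /ɢ/.
Gaps, from front to back: palatal lacks voiceless (/c/); uvular lacks voiceless (/q/).

/c/, /q/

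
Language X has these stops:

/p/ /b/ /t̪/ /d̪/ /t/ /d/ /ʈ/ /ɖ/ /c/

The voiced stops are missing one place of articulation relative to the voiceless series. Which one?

Voiceless: /p/ (bilabial), /t̪/ (dental), /t/ (alveolar), /ʈ/ (retroflex), /c/ (palatal).
Voiced: /b/ (bilabial), /d̪/ (dental), /d/ (alveolar), /ɖ/ (retroflex).
Every place of articulation has a voiced member except palatal, where /ɟ/ would be expected.

palatal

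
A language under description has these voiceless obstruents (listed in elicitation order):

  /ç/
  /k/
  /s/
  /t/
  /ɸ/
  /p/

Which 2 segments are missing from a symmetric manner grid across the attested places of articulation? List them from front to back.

Stop: /p/ (bilabial), /t/ (alveolar), /k/ (velar).
Fricative: /ɸ/ (bilabial), /s/ (alveolar), /ç/ (palatal).
Gaps, from front to back: palatal lacks stop (/c/); velar lacks fricative (/x/).

/c/, /x/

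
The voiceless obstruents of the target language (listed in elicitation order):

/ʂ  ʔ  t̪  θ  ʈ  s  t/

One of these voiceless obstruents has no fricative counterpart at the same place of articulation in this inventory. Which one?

Dental: /t̪/ ~ /θ/
Alveolar: /t/ ~ /s/
Retroflex: /ʈ/ ~ /ʂ/
Glottal: only /ʔ/ (stop); no fricative partner.
So /ʔ/ is the unpaired segment.

/ʔ/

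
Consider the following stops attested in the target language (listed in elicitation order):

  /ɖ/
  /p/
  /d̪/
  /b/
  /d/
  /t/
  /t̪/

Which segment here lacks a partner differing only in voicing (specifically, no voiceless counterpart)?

/ɖ/

Bilabial: /p/ ~ /b/
Dental: /t̪/ ~ /d̪/
Alveolar: /t/ ~ /d/
Retroflex: only /ɖ/ (voiced); no voiceless partner.
So /ɖ/ is the unpaired segment.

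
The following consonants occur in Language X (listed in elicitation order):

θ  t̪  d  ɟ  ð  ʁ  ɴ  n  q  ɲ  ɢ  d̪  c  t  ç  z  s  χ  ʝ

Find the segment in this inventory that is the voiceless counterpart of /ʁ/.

/ʁ/ is a voiced uvular fricative.
The voiceless counterpart is a voiceless uvular fricative — in this inventory, /χ/.

/χ/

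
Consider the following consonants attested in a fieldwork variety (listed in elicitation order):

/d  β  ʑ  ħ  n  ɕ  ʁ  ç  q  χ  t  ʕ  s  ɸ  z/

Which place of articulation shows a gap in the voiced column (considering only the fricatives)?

Voiceless: /ɸ/ (bilabial), /s/ (alveolar), /ɕ/ (alveolo-palatal), /ç/ (palatal), /χ/ (uvular), /ħ/ (pharyngeal).
Voiced: /β/ (bilabial), /z/ (alveolar), /ʑ/ (alveolo-palatal), /ʁ/ (uvular), /ʕ/ (pharyngeal).
Every place of articulation has a voiced member except palatal, where /ʝ/ would be expected.

palatal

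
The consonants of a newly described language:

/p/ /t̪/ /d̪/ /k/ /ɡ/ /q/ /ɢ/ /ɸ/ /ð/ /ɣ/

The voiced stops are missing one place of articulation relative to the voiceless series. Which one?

bilabial: voiceless /p/, voiced —.
dental: voiceless /t̪/, voiced /d̪/.
velar: voiceless /k/, voiced /ɡ/.
uvular: voiceless /q/, voiced /ɢ/.
Every place of articulation has a voiced member except bilabial, where /b/ would be expected.

bilabial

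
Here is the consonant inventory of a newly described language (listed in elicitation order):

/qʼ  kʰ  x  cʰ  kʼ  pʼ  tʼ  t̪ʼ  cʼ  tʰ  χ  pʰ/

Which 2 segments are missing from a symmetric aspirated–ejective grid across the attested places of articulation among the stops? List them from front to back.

place of articulation  aspirated  ejective
bilabial          pʰ        pʼ      
dental            —         t̪ʼ     
alveolar          tʰ        tʼ      
palatal           cʰ        cʼ      
velar             kʰ        kʼ      
uvular            —         qʼ      
Gaps, from front to back: dental lacks aspirated (/t̪ʰ/); uvular lacks aspirated (/qʰ/).

/t̪ʰ/, /qʰ/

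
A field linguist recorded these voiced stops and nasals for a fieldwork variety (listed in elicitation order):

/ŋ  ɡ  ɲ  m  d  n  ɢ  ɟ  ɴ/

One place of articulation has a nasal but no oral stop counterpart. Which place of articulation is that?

place of articulation  oral stop  nasal   
bilabial          —         m       
alveolar          d         n       
palatal           ɟ         ɲ       
velar             ɡ         ŋ       
uvular            ɢ         ɴ       
Every place of articulation has an oral stop member except bilabial, where /b/ would be expected.

bilabial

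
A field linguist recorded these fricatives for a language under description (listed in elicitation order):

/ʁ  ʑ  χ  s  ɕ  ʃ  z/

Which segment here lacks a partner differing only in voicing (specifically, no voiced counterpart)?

/ʃ/

Alveolar: /s/ ~ /z/
Alveolo-palatal: /ɕ/ ~ /ʑ/
Uvular: /χ/ ~ /ʁ/
Postalveolar: only /ʃ/ (voiceless); no voiced partner.
So /ʃ/ is the unpaired segment.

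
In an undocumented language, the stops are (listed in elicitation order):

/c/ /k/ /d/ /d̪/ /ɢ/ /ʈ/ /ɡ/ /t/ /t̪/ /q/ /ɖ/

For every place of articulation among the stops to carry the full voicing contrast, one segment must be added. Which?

dental: voiceless /t̪/, voiced /d̪/.
alveolar: voiceless /t/, voiced /d/.
retroflex: voiceless /ʈ/, voiced /ɖ/.
palatal: voiceless /c/, voiced —.
velar: voiceless /k/, voiced /ɡ/.
uvular: voiceless /q/, voiced /ɢ/.
The palatal row has no voiced member, so the gap is the voiced palatal stop /ɟ/.

/ɟ/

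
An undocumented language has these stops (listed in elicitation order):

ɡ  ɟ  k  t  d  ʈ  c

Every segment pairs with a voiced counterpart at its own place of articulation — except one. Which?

Alveolar: /t/ ~ /d/
Palatal: /c/ ~ /ɟ/
Velar: /k/ ~ /ɡ/
Retroflex: only /ʈ/ (voiceless); no voiced partner.
So /ʈ/ is the unpaired segment.

/ʈ/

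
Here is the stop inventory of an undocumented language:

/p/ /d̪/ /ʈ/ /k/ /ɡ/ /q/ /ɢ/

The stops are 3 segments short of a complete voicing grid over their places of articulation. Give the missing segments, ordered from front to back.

place of articulation  voiceless  voiced  
bilabial          p         —       
dental            —         d̪      
retroflex         ʈ         —       
velar             k         ɡ       
uvular            q         ɢ       
Gaps, from front to back: bilabial lacks voiced (/b/); dental lacks voiceless (/t̪/); retroflex lacks voiced (/ɖ/).

/b/, /t̪/, /ɖ/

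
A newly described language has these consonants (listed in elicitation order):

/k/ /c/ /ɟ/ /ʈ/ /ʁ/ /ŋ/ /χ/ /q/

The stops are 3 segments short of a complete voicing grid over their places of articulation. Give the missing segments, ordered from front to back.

/ɖ/, /ɡ/, /ɢ/

Voiceless: /ʈ/ (retroflex), /c/ (palatal), /k/ (velar), /q/ (uvular).
Voiced: /ɟ/ (palatal).
Gaps, from front to back: retroflex lacks voiced (/ɖ/); velar lacks voiced (/ɡ/); uvular lacks voiced (/ɢ/).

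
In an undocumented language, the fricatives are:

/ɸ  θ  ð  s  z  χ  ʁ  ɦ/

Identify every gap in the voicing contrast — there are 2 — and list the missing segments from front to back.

/β/, /h/

place of articulation  voiceless  voiced  
bilabial          ɸ         —       
dental            θ         ð       
alveolar          s         z       
uvular            χ         ʁ       
glottal           —         ɦ       
Gaps, from front to back: bilabial lacks voiced (/β/); glottal lacks voiceless (/h/).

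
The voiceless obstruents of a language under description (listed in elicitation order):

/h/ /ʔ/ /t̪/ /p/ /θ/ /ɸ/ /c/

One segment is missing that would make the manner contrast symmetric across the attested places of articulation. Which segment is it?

place of articulation  stop      fricative
bilabial          p         ɸ       
dental            t̪        θ       
palatal           c         —       
glottal           ʔ         h       
The palatal row has no fricative member, so the gap is the palatal fricative /ç/.

/ç/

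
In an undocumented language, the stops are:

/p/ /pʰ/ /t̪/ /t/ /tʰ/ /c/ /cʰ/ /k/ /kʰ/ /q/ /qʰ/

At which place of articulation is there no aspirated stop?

dental

Plain: /p/ (bilabial), /t̪/ (dental), /t/ (alveolar), /c/ (palatal), /k/ (velar), /q/ (uvular).
Aspirated: /pʰ/ (bilabial), /tʰ/ (alveolar), /cʰ/ (palatal), /kʰ/ (velar), /qʰ/ (uvular).
Every place of articulation has an aspirated member except dental, where /t̪ʰ/ would be expected.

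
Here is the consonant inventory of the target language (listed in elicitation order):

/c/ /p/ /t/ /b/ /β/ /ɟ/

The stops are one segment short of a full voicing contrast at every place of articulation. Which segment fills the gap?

place of articulation  voiceless  voiced  
bilabial          p         b       
alveolar          t         —       
palatal           c         ɟ       
The alveolar row has no voiced member, so the gap is the voiced alveolar stop /d/.

/d/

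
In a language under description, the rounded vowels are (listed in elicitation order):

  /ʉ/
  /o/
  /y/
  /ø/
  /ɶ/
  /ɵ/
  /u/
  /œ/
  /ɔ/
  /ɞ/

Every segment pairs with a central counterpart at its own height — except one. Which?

High: /y/ ~ /ʉ/ ~ /u/
High-mid: /ø/ ~ /ɵ/ ~ /o/
Low-mid: /œ/ ~ /ɞ/ ~ /ɔ/
Low: only /ɶ/ (front); no central partner.
So /ɶ/ is the unpaired segment.

/ɶ/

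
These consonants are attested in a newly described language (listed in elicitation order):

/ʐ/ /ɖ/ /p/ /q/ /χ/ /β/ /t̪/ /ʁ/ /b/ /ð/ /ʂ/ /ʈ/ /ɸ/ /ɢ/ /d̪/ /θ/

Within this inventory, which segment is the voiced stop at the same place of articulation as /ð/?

/d̪/

/ð/ is a voiced dental fricative.
The voiced stop at the same place is a voiced dental stop — in this inventory, /d̪/.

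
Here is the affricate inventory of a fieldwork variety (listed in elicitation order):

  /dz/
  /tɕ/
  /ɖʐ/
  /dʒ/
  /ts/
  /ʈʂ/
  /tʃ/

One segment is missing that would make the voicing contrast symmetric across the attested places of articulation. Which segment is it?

/dʑ/

Voiceless: /ts/ (alveolar), /tʃ/ (postalveolar), /ʈʂ/ (retroflex), /tɕ/ (alveolo-palatal).
Voiced: /dz/ (alveolar), /dʒ/ (postalveolar), /ɖʐ/ (retroflex).
The alveolo-palatal row has no voiced member, so the gap is the voiced alveolo-palatal affricate /dʑ/.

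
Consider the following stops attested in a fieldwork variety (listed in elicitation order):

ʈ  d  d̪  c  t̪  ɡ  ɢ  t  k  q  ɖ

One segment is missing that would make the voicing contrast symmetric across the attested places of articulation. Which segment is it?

Voiceless: /t̪/ (dental), /t/ (alveolar), /ʈ/ (retroflex), /c/ (palatal), /k/ (velar), /q/ (uvular).
Voiced: /d̪/ (dental), /d/ (alveolar), /ɖ/ (retroflex), /ɡ/ (velar), /ɢ/ (uvular).
The palatal row has no voiced member, so the gap is the voiced palatal stop /ɟ/.

/ɟ/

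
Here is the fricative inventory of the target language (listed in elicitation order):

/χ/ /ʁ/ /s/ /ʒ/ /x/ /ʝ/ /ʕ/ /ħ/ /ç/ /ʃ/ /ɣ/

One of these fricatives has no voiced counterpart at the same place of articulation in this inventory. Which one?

Postalveolar: /ʃ/ ~ /ʒ/
Palatal: /ç/ ~ /ʝ/
Velar: /x/ ~ /ɣ/
Uvular: /χ/ ~ /ʁ/
Pharyngeal: /ħ/ ~ /ʕ/
Alveolar: only /s/ (voiceless); no voiced partner.
So /s/ is the unpaired segment.

/s/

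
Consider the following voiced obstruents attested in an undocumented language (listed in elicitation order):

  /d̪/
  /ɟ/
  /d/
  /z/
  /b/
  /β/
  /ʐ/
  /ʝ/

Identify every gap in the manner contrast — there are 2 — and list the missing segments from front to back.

/ð/, /ɖ/

Stop: /b/ (bilabial), /d̪/ (dental), /d/ (alveolar), /ɟ/ (palatal).
Fricative: /β/ (bilabial), /z/ (alveolar), /ʐ/ (retroflex), /ʝ/ (palatal).
Gaps, from front to back: dental lacks fricative (/ð/); retroflex lacks stop (/ɖ/).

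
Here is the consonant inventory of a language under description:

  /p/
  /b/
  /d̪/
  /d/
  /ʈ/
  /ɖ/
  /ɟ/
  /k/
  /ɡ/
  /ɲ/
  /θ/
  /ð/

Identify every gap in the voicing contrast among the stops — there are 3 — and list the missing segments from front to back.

place of articulation  voiceless  voiced  
bilabial          p         b       
dental            —         d̪      
alveolar          —         d       
retroflex         ʈ         ɖ       
palatal           —         ɟ       
velar             k         ɡ       
Gaps, from front to back: dental lacks voiceless (/t̪/); alveolar lacks voiceless (/t/); palatal lacks voiceless (/c/).

/t̪/, /t/, /c/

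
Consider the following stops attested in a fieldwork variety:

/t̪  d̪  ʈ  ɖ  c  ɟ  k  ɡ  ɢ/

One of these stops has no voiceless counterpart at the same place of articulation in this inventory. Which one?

Dental: /t̪/ ~ /d̪/
Retroflex: /ʈ/ ~ /ɖ/
Palatal: /c/ ~ /ɟ/
Velar: /k/ ~ /ɡ/
Uvular: only /ɢ/ (voiced); no voiceless partner.
So /ɢ/ is the unpaired segment.

/ɢ/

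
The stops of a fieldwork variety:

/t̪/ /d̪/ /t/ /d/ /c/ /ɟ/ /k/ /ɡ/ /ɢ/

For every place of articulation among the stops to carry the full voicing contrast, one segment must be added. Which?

Voiceless: /t̪/ (dental), /t/ (alveolar), /c/ (palatal), /k/ (velar).
Voiced: /d̪/ (dental), /d/ (alveolar), /ɟ/ (palatal), /ɡ/ (velar), /ɢ/ (uvular).
The uvular row has no voiceless member, so the gap is the voiceless uvular stop /q/.

/q/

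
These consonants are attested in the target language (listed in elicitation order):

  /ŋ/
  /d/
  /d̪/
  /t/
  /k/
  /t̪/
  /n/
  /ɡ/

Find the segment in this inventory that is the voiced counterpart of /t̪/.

/t̪/ is a voiceless dental stop.
The voiced counterpart is a voiced dental stop — in this inventory, /d̪/.

/d̪/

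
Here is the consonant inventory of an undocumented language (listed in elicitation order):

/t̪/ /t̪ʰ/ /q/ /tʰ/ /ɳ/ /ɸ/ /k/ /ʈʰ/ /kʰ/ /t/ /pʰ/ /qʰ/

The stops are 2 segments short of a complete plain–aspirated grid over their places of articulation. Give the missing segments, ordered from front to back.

bilabial: plain —, aspirated /pʰ/.
dental: plain /t̪/, aspirated /t̪ʰ/.
alveolar: plain /t/, aspirated /tʰ/.
retroflex: plain —, aspirated /ʈʰ/.
velar: plain /k/, aspirated /kʰ/.
uvular: plain /q/, aspirated /qʰ/.
Gaps, from front to back: bilabial lacks plain (/p/); retroflex lacks plain (/ʈ/).

/p/, /ʈ/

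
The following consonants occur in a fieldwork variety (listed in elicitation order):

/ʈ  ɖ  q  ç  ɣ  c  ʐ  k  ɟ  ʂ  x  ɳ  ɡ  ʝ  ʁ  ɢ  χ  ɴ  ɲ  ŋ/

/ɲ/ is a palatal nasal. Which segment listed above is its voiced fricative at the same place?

/ʝ/

The voiced fricative at the same place is a voiced palatal fricative — in this inventory, /ʝ/.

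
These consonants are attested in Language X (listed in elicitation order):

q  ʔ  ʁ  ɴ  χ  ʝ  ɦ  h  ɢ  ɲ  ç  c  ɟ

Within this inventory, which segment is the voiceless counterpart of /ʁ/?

/ʁ/ is a voiced uvular fricative.
The voiceless counterpart is a voiceless uvular fricative — in this inventory, /χ/.

/χ/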